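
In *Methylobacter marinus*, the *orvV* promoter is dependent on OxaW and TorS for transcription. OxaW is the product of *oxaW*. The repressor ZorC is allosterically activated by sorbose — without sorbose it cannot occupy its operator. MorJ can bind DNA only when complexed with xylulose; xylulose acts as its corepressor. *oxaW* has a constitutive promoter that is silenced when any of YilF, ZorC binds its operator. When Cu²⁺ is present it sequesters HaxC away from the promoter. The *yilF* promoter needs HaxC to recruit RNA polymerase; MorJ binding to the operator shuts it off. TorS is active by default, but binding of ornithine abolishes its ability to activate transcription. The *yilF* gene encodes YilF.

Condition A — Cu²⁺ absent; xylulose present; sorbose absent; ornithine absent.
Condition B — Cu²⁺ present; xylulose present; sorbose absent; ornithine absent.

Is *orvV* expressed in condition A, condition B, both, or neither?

both

Condition A:
Cu²⁺ is absent, so HaxC is active.
Xylulose is present, so MorJ is active.
With repressor MorJ bound, *yilF* is not transcribed.
So YilF is not produced.
Sorbose is absent, so ZorC is inactive.
With no repressor bound, *oxaW* is transcribed.
So OxaW is produced and active.
Ornithine is absent, so TorS is active.
No repressor is bound and OxaW and TorS are active, so *orvV* is transcribed.
→ *orvV* is ON in A.
Condition B:
Cu²⁺ is present, so HaxC is inactive.
Xylulose is present, so MorJ is active.
With repressor MorJ bound, *yilF* is not transcribed.
So YilF is not produced.
Sorbose is absent, so ZorC is inactive.
With no repressor bound, *oxaW* is transcribed.
So OxaW is produced and active.
Ornithine is absent, so TorS is active.
No repressor is bound and OxaW and TorS are active, so *orvV* is transcribed.
→ *orvV* is ON in B.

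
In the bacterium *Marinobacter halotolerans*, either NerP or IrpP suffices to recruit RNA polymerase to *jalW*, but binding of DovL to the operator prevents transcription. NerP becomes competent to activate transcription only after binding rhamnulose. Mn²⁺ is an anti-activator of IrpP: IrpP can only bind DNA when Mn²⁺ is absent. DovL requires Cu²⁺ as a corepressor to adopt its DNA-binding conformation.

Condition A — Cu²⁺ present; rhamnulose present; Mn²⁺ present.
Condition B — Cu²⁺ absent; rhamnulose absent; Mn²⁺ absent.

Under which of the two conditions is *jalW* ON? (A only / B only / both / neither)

Condition A:
Cu²⁺ is present, so DovL is active.
Rhamnulose is present, so NerP is active.
Mn²⁺ is present, so IrpP is inactive.
With repressor DovL bound, *jalW* is not transcribed.
→ *jalW* is OFF in A.
Condition B:
Cu²⁺ is absent, so DovL is inactive.
Rhamnulose is absent, so NerP is inactive.
Mn²⁺ is absent, so IrpP is active.
Activator IrpP is present, so *jalW* is transcribed.
→ *jalW* is ON in B.

B only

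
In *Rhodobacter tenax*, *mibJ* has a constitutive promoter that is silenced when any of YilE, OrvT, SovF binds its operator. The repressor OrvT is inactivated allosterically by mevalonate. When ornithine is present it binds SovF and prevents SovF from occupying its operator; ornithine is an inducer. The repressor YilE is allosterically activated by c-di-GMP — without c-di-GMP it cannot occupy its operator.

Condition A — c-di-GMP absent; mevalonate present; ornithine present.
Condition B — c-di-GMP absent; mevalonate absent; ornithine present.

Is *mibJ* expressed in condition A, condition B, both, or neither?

Condition A:
c-di-GMP is absent, so YilE is inactive.
Mevalonate is present, so OrvT is inactive.
Ornithine is present, so SovF is inactive.
With no repressor bound, *mibJ* is transcribed.
→ *mibJ* is ON in A.
Condition B:
c-di-GMP is absent, so YilE is inactive.
Mevalonate is absent, so OrvT is active.
Ornithine is present, so SovF is inactive.
With repressor OrvT bound, *mibJ* is not transcribed.
→ *mibJ* is OFF in B.

A only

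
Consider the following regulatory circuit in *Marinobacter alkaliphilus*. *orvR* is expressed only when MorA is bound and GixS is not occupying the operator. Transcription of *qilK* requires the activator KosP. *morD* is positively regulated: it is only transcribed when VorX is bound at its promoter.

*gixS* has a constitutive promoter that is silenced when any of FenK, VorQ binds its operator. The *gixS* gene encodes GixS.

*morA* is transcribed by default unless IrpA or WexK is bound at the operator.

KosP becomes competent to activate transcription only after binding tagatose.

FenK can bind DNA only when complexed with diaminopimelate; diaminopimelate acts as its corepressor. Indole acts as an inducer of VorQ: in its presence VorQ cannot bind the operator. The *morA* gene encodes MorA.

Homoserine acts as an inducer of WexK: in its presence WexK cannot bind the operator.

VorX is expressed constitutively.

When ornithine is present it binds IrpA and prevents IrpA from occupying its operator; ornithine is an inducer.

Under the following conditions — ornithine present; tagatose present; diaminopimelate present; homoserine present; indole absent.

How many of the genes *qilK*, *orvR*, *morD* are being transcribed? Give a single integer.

3

Tagatose is present, so KosP is active.
No repressor is bound and KosP is active, so *qilK* is transcribed.
→ *qilK* is ON.
Ornithine is present, so IrpA is inactive.
Homoserine is present, so WexK is inactive.
With no repressor bound, *morA* is transcribed.
So MorA is produced and active.
Diaminopimelate is present, so FenK is active.
Indole is absent, so VorQ is active.
With repressor FenK bound, *gixS* is not transcribed.
So GixS is not produced.
No repressor is bound and MorA is active, so *orvR* is transcribed.
→ *orvR* is ON.
VorX is produced constitutively and is active.
No repressor is bound and VorX is active, so *morD* is transcribed.
→ *morD* is ON.
3 of the 3 genes are transcribed.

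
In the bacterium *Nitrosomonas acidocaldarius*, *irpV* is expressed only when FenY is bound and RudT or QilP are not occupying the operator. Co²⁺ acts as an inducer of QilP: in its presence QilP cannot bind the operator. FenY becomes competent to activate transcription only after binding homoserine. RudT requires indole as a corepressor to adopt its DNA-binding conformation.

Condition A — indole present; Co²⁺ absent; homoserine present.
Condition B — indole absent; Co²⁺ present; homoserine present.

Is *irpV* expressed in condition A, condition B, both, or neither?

B only

Condition A:
Indole is present, so RudT is active.
Co²⁺ is absent, so QilP is active.
Homoserine is present, so FenY is active.
With repressor RudT bound, *irpV* is not transcribed.
→ *irpV* is OFF in A.
Condition B:
Indole is absent, so RudT is inactive.
Co²⁺ is present, so QilP is inactive.
Homoserine is present, so FenY is active.
No repressor is bound and FenY is active, so *irpV* is transcribed.
→ *irpV* is ON in B.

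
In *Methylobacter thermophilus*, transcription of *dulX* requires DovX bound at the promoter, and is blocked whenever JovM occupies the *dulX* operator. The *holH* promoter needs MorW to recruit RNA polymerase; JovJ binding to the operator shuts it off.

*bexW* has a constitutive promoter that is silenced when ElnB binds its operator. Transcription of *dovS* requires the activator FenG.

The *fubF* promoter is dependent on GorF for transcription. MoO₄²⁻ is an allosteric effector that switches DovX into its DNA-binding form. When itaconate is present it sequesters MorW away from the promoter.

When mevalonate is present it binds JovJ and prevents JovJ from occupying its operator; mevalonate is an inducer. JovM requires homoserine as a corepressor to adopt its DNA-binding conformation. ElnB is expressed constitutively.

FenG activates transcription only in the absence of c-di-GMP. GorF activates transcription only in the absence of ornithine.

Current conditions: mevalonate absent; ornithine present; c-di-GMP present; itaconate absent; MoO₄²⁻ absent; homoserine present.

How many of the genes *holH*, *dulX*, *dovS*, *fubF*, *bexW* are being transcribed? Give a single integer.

0

Mevalonate is absent, so JovJ is active.
Itaconate is absent, so MorW is active.
With repressor JovJ bound, *holH* is not transcribed.
→ *holH* is OFF.
MoO₄²⁻ is absent, so DovX is inactive.
Homoserine is present, so JovM is active.
With repressor JovM bound, *dulX* is not transcribed.
→ *dulX* is OFF.
c-di-GMP is present, so FenG is inactive.
Required activator FenG is absent, so *dovS* is not transcribed.
→ *dovS* is OFF.
Ornithine is present, so GorF is inactive.
Required activator GorF is absent, so *fubF* is not transcribed.
→ *fubF* is OFF.
ElnB is produced constitutively and is active.
With repressor ElnB bound, *bexW* is not transcribed.
→ *bexW* is OFF.
0 of the 5 genes are transcribed.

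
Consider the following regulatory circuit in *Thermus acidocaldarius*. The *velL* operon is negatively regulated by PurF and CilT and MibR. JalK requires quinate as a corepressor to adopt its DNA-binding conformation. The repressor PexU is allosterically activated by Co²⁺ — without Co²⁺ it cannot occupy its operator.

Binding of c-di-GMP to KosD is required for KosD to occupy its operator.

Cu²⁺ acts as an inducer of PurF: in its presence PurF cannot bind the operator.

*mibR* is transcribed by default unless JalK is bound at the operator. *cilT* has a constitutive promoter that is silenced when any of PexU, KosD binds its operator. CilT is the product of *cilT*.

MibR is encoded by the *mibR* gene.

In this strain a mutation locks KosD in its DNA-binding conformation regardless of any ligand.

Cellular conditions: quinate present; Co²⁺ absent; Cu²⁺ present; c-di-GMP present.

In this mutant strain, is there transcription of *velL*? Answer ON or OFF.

ON

Cu²⁺ is present, so PurF is inactive.
Co²⁺ is absent, so PexU is inactive.
KosD is constitutively active in this strain.
With repressor KosD bound, *cilT* is not transcribed.
So CilT is not produced.
Quinate is present, so JalK is active.
With repressor JalK bound, *mibR* is not transcribed.
So MibR is not produced.
With no repressor bound, *velL* is transcribed.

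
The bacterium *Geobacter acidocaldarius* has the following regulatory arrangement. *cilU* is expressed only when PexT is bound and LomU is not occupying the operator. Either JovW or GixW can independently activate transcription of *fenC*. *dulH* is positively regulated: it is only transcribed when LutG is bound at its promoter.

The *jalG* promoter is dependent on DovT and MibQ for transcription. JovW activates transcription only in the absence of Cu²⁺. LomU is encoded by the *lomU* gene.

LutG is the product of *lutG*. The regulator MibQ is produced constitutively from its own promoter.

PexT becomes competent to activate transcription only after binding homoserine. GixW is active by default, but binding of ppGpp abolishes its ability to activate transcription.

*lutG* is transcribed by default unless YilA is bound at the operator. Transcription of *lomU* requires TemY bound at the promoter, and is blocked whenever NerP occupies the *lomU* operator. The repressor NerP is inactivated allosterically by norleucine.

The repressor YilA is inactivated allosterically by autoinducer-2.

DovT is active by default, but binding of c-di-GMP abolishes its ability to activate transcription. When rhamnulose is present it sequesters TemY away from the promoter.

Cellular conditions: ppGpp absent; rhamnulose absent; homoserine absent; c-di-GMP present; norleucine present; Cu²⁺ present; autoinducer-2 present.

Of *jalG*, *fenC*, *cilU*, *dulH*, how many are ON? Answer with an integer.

2

c-di-GMP is present, so DovT is inactive.
MibQ is produced constitutively and is active.
Required activator DovT is absent, so *jalG* is not transcribed.
→ *jalG* is OFF.
Cu²⁺ is present, so JovW is inactive.
ppGpp is absent, so GixW is active.
Activator GixW is present, so *fenC* is transcribed.
→ *fenC* is ON.
Homoserine is absent, so PexT is inactive.
Norleucine is present, so NerP is inactive.
Rhamnulose is absent, so TemY is active.
No repressor is bound and TemY is active, so *lomU* is transcribed.
So LomU is produced and active.
With repressor LomU bound, *cilU* is not transcribed.
→ *cilU* is OFF.
Autoinducer-2 is present, so YilA is inactive.
With no repressor bound, *lutG* is transcribed.
So LutG is produced and active.
No repressor is bound and LutG is active, so *dulH* is transcribed.
→ *dulH* is ON.
2 of the 4 genes are transcribed.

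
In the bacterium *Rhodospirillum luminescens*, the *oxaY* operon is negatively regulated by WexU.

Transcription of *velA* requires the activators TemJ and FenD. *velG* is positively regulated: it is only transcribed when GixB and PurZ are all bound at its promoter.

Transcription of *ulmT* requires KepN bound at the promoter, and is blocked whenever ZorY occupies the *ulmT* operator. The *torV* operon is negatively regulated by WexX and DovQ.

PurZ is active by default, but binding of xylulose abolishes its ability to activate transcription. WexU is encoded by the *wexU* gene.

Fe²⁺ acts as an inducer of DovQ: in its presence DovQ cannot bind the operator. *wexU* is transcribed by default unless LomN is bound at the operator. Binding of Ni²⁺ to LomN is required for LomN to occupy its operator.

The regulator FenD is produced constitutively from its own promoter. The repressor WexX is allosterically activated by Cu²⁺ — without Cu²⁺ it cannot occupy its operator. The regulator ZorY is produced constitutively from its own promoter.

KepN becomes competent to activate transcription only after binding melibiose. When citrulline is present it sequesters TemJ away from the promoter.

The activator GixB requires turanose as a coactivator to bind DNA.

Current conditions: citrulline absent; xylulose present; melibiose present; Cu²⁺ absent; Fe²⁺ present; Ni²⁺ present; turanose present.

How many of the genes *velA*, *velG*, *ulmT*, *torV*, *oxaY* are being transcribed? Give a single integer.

3

Citrulline is absent, so TemJ is active.
FenD is produced constitutively and is active.
No repressor is bound and TemJ and FenD are active, so *velA* is transcribed.
→ *velA* is ON.
Turanose is present, so GixB is active.
Xylulose is present, so PurZ is inactive.
Required activator PurZ is absent, so *velG* is not transcribed.
→ *velG* is OFF.
ZorY is produced constitutively and is active.
Melibiose is present, so KepN is active.
With repressor ZorY bound, *ulmT* is not transcribed.
→ *ulmT* is OFF.
Cu²⁺ is absent, so WexX is inactive.
Fe²⁺ is present, so DovQ is inactive.
With no repressor bound, *torV* is transcribed.
→ *torV* is ON.
Ni²⁺ is present, so LomN is active.
With repressor LomN bound, *wexU* is not transcribed.
So WexU is not produced.
With no repressor bound, *oxaY* is transcribed.
→ *oxaY* is ON.
3 of the 5 genes are transcribed.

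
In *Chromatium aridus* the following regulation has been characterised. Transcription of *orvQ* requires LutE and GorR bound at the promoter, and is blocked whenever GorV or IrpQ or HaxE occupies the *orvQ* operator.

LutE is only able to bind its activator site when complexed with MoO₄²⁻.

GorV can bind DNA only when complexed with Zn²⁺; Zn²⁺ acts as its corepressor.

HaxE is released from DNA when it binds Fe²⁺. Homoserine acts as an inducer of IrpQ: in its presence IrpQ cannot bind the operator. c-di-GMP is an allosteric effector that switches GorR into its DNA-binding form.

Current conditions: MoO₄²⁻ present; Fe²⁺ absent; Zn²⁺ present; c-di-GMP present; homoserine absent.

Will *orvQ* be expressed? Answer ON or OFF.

OFF

Zn²⁺ is present, so GorV is active.
Homoserine is absent, so IrpQ is active.
MoO₄²⁻ is present, so LutE is active.
c-di-GMP is present, so GorR is active.
Fe²⁺ is absent, so HaxE is active.
With repressor GorV bound, *orvQ* is not transcribed.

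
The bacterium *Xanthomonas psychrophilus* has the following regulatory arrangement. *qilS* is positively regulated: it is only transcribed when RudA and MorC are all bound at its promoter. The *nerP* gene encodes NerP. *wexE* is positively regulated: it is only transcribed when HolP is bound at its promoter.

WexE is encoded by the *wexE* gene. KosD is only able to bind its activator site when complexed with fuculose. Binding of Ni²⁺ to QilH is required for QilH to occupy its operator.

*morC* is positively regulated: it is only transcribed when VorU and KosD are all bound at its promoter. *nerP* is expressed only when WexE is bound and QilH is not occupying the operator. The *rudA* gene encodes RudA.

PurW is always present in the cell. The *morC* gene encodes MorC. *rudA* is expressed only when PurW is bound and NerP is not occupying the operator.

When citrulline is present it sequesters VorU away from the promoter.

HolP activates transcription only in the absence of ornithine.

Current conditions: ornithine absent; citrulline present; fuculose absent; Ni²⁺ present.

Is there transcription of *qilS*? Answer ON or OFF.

PurW is produced constitutively and is active.
Ni²⁺ is present, so QilH is active.
Ornithine is absent, so HolP is active.
No repressor is bound and HolP is active, so *wexE* is transcribed.
So WexE is produced and active.
With repressor QilH bound, *nerP* is not transcribed.
So NerP is not produced.
No repressor is bound and PurW is active, so *rudA* is transcribed.
So RudA is produced and active.
Citrulline is present, so VorU is inactive.
Fuculose is absent, so KosD is inactive.
Required activator VorU is absent, so *morC* is not transcribed.
So MorC is not produced.
Required activator MorC is absent, so *qilS* is not transcribed.

OFF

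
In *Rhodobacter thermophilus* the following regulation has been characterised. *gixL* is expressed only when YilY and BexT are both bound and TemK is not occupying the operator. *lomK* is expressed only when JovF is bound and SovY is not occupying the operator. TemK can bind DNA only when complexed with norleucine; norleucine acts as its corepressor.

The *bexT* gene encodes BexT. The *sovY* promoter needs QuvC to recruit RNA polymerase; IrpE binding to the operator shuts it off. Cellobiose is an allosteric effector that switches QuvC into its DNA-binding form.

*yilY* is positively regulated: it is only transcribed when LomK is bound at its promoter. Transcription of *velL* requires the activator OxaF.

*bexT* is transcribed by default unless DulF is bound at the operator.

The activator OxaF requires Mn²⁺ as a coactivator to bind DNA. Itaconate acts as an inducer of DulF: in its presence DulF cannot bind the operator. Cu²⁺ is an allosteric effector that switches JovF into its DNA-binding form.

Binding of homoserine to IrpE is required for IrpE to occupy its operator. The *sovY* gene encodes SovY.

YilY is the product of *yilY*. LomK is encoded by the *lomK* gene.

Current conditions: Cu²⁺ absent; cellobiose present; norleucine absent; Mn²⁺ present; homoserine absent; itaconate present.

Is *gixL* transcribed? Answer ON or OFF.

OFF

Cu²⁺ is absent, so JovF is inactive.
Homoserine is absent, so IrpE is inactive.
Cellobiose is present, so QuvC is active.
No repressor is bound and QuvC is active, so *sovY* is transcribed.
So SovY is produced and active.
With repressor SovY bound, *lomK* is not transcribed.
So LomK is not produced.
Required activator LomK is absent, so *yilY* is not transcribed.
So YilY is not produced.
Itaconate is present, so DulF is inactive.
With no repressor bound, *bexT* is transcribed.
So BexT is produced and active.
Norleucine is absent, so TemK is inactive.
Required activator YilY is absent, so *gixL* is not transcribed.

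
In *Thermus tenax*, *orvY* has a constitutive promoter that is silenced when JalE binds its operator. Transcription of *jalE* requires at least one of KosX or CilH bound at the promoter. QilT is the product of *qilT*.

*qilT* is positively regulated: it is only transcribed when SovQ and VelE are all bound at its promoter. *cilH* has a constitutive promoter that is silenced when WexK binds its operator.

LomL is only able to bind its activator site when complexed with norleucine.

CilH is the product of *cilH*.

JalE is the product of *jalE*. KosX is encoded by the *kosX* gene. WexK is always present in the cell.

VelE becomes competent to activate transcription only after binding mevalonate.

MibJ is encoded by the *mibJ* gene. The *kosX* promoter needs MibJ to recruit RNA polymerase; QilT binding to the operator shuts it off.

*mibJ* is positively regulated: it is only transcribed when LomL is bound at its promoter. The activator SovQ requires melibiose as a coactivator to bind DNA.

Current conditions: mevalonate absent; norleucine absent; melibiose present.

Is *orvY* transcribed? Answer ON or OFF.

Norleucine is absent, so LomL is inactive.
Required activator LomL is absent, so *mibJ* is not transcribed.
So MibJ is not produced.
Melibiose is present, so SovQ is active.
Mevalonate is absent, so VelE is inactive.
Required activator VelE is absent, so *qilT* is not transcribed.
So QilT is not produced.
Required activator MibJ is absent, so *kosX* is not transcribed.
So KosX is not produced.
WexK is produced constitutively and is active.
With repressor WexK bound, *cilH* is not transcribed.
So CilH is not produced.
No activator is available at the *jalE* promoter, so *jalE* is not transcribed.
So JalE is not produced.
With no repressor bound, *orvY* is transcribed.

ON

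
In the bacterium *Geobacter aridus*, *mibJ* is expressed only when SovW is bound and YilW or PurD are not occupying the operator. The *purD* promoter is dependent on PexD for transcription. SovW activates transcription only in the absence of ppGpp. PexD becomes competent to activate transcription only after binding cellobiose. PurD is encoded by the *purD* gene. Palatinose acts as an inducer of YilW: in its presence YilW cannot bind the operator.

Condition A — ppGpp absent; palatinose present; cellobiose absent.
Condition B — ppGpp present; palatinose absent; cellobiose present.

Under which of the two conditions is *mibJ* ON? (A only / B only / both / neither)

Condition A:
ppGpp is absent, so SovW is active.
Palatinose is present, so YilW is inactive.
Cellobiose is absent, so PexD is inactive.
Required activator PexD is absent, so *purD* is not transcribed.
So PurD is not produced.
No repressor is bound and SovW is active, so *mibJ* is transcribed.
→ *mibJ* is ON in A.
Condition B:
ppGpp is present, so SovW is inactive.
Palatinose is absent, so YilW is active.
Cellobiose is present, so PexD is active.
No repressor is bound and PexD is active, so *purD* is transcribed.
So PurD is produced and active.
With repressor YilW bound, *mibJ* is not transcribed.
→ *mibJ* is OFF in B.

A only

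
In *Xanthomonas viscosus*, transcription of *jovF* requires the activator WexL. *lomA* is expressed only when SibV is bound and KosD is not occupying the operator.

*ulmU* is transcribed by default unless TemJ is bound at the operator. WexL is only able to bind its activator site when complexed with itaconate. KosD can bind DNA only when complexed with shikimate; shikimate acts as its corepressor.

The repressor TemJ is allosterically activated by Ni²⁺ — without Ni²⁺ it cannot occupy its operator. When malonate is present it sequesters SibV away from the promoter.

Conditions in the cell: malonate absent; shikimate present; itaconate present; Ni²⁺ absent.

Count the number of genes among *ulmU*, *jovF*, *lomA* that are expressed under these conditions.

Ni²⁺ is absent, so TemJ is inactive.
With no repressor bound, *ulmU* is transcribed.
→ *ulmU* is ON.
Itaconate is present, so WexL is active.
No repressor is bound and WexL is active, so *jovF* is transcribed.
→ *jovF* is ON.
Shikimate is present, so KosD is active.
Malonate is absent, so SibV is active.
With repressor KosD bound, *lomA* is not transcribed.
→ *lomA* is OFF.
2 of the 3 genes are transcribed.

2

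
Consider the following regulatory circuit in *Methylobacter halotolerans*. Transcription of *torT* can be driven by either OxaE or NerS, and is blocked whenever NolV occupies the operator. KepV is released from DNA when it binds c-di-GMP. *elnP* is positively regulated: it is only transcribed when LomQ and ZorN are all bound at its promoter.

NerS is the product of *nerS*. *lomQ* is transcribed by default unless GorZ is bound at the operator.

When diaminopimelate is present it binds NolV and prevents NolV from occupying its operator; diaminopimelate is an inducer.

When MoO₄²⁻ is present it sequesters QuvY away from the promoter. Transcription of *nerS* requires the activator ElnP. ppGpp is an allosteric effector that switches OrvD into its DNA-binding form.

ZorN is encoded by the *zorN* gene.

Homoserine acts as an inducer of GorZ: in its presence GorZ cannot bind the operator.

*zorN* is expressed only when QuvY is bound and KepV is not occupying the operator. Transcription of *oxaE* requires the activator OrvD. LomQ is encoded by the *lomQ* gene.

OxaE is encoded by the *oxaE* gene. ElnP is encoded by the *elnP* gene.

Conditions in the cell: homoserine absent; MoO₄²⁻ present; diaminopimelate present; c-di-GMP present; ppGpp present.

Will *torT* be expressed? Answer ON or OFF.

ppGpp is present, so OrvD is active.
No repressor is bound and OrvD is active, so *oxaE* is transcribed.
So OxaE is produced and active.
Homoserine is absent, so GorZ is active.
With repressor GorZ bound, *lomQ* is not transcribed.
So LomQ is not produced.
MoO₄²⁻ is present, so QuvY is inactive.
c-di-GMP is present, so KepV is inactive.
Required activator QuvY is absent, so *zorN* is not transcribed.
So ZorN is not produced.
Required activator LomQ is absent, so *elnP* is not transcribed.
So ElnP is not produced.
Required activator ElnP is absent, so *nerS* is not transcribed.
So NerS is not produced.
Diaminopimelate is present, so NolV is inactive.
Activator OxaE is present, so *torT* is transcribed.

ON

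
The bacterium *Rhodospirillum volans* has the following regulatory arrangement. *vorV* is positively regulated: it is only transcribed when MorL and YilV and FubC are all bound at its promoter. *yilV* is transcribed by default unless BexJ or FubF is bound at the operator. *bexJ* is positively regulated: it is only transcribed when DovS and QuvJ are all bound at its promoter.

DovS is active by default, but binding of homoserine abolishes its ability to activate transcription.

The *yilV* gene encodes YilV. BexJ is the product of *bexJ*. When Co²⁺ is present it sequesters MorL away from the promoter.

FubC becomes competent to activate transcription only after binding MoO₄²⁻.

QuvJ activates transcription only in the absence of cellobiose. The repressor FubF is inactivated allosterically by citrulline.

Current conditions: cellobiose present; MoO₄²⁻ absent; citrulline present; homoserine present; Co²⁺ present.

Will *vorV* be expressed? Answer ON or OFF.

Co²⁺ is present, so MorL is inactive.
Homoserine is present, so DovS is inactive.
Cellobiose is present, so QuvJ is inactive.
Required activator DovS is absent, so *bexJ* is not transcribed.
So BexJ is not produced.
Citrulline is present, so FubF is inactive.
With no repressor bound, *yilV* is transcribed.
So YilV is produced and active.
MoO₄²⁻ is absent, so FubC is inactive.
Required activator MorL is absent, so *vorV* is not transcribed.

OFF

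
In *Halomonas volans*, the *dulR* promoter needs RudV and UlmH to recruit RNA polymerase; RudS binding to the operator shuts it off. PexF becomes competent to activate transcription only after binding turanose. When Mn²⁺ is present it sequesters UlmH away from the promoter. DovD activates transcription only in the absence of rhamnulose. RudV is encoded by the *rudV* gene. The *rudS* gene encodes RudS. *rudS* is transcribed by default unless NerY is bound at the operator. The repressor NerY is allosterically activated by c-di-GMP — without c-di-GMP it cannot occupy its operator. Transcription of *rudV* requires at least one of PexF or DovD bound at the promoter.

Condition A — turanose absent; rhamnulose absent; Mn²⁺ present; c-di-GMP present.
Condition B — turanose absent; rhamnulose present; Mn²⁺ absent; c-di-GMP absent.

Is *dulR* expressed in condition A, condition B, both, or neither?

Condition A:
Turanose is absent, so PexF is inactive.
Rhamnulose is absent, so DovD is active.
Activator DovD is present, so *rudV* is transcribed.
So RudV is produced and active.
Mn²⁺ is present, so UlmH is inactive.
c-di-GMP is present, so NerY is active.
With repressor NerY bound, *rudS* is not transcribed.
So RudS is not produced.
Required activator UlmH is absent, so *dulR* is not transcribed.
→ *dulR* is OFF in A.
Condition B:
Turanose is absent, so PexF is inactive.
Rhamnulose is present, so DovD is inactive.
No activator is available at the *rudV* promoter, so *rudV* is not transcribed.
So RudV is not produced.
Mn²⁺ is absent, so UlmH is active.
c-di-GMP is absent, so NerY is inactive.
With no repressor bound, *rudS* is transcribed.
So RudS is produced and active.
With repressor RudS bound, *dulR* is not transcribed.
→ *dulR* is OFF in B.

neither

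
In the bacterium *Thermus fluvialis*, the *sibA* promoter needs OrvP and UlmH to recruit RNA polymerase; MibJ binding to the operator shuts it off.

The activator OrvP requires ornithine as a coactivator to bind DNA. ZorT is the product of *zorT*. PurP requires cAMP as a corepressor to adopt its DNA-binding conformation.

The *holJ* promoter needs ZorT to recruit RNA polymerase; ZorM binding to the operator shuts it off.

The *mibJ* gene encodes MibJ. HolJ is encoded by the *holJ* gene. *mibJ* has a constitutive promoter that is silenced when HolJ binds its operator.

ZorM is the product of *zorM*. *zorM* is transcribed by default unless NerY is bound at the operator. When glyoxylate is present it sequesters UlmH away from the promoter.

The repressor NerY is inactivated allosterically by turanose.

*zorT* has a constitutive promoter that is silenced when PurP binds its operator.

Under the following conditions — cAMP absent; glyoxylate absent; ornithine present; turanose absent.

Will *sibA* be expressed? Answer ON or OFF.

Ornithine is present, so OrvP is active.
Turanose is absent, so NerY is active.
With repressor NerY bound, *zorM* is not transcribed.
So ZorM is not produced.
cAMP is absent, so PurP is inactive.
With no repressor bound, *zorT* is transcribed.
So ZorT is produced and active.
No repressor is bound and ZorT is active, so *holJ* is transcribed.
So HolJ is produced and active.
With repressor HolJ bound, *mibJ* is not transcribed.
So MibJ is not produced.
Glyoxylate is absent, so UlmH is active.
No repressor is bound and OrvP and UlmH are active, so *sibA* is transcribed.

ON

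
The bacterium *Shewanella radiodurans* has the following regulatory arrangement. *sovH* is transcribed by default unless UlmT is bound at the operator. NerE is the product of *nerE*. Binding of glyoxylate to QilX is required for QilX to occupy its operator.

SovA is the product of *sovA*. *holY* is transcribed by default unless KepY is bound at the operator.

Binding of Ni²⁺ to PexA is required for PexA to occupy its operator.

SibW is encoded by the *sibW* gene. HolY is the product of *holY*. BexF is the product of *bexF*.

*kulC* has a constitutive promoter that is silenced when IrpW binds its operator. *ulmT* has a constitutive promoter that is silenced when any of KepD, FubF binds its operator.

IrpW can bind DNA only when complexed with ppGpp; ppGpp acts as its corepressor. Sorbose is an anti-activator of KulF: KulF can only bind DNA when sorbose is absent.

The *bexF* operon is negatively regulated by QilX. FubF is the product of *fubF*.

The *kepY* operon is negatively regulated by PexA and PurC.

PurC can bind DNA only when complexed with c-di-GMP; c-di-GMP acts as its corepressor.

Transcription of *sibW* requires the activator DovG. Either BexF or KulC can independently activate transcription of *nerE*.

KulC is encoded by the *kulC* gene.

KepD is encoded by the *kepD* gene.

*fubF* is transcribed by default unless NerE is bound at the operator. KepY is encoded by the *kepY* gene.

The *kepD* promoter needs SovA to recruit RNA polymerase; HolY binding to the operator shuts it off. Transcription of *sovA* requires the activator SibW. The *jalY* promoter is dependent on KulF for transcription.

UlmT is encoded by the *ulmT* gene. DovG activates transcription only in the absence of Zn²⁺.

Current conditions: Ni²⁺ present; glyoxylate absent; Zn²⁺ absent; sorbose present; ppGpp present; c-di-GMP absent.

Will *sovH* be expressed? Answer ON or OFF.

Ni²⁺ is present, so PexA is active.
c-di-GMP is absent, so PurC is inactive.
With repressor PexA bound, *kepY* is not transcribed.
So KepY is not produced.
With no repressor bound, *holY* is transcribed.
So HolY is produced and active.
Zn²⁺ is absent, so DovG is active.
No repressor is bound and DovG is active, so *sibW* is transcribed.
So SibW is produced and active.
No repressor is bound and SibW is active, so *sovA* is transcribed.
So SovA is produced and active.
With repressor HolY bound, *kepD* is not transcribed.
So KepD is not produced.
Glyoxylate is absent, so QilX is inactive.
With no repressor bound, *bexF* is transcribed.
So BexF is produced and active.
ppGpp is present, so IrpW is active.
With repressor IrpW bound, *kulC* is not transcribed.
So KulC is not produced.
Activator BexF is present, so *nerE* is transcribed.
So NerE is produced and active.
With repressor NerE bound, *fubF* is not transcribed.
So FubF is not produced.
With no repressor bound, *ulmT* is transcribed.
So UlmT is produced and active.
With repressor UlmT bound, *sovH* is not transcribed.

OFF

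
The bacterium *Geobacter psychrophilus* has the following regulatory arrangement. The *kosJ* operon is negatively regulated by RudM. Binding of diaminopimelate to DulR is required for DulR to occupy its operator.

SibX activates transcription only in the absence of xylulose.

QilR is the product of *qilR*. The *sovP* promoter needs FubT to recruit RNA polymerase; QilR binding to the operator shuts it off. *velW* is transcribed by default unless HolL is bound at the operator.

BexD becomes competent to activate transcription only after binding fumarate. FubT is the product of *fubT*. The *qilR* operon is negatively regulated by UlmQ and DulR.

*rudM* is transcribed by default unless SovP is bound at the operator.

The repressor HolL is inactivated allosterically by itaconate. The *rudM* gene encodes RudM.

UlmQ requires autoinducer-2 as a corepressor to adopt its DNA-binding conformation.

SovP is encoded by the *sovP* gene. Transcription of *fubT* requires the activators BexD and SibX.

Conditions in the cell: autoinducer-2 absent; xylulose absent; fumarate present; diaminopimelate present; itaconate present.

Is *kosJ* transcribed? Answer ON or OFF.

Autoinducer-2 is absent, so UlmQ is inactive.
Diaminopimelate is present, so DulR is active.
With repressor DulR bound, *qilR* is not transcribed.
So QilR is not produced.
Fumarate is present, so BexD is active.
Xylulose is absent, so SibX is active.
No repressor is bound and BexD and SibX are active, so *fubT* is transcribed.
So FubT is produced and active.
No repressor is bound and FubT is active, so *sovP* is transcribed.
So SovP is produced and active.
With repressor SovP bound, *rudM* is not transcribed.
So RudM is not produced.
With no repressor bound, *kosJ* is transcribed.

ON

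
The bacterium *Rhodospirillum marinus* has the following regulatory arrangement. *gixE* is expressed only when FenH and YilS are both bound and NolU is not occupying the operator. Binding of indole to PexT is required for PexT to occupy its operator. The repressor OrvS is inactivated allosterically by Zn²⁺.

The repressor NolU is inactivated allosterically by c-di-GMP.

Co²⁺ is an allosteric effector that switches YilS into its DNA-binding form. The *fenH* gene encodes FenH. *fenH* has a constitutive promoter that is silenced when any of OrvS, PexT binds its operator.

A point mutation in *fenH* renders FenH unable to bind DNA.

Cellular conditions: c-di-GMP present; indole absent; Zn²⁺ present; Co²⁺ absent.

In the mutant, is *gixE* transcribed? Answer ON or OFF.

OFF

FenH is non-functional in this strain, so it has no effect.
Co²⁺ is absent, so YilS is inactive.
c-di-GMP is present, so NolU is inactive.
Required activator FenH is absent, so *gixE* is not transcribed.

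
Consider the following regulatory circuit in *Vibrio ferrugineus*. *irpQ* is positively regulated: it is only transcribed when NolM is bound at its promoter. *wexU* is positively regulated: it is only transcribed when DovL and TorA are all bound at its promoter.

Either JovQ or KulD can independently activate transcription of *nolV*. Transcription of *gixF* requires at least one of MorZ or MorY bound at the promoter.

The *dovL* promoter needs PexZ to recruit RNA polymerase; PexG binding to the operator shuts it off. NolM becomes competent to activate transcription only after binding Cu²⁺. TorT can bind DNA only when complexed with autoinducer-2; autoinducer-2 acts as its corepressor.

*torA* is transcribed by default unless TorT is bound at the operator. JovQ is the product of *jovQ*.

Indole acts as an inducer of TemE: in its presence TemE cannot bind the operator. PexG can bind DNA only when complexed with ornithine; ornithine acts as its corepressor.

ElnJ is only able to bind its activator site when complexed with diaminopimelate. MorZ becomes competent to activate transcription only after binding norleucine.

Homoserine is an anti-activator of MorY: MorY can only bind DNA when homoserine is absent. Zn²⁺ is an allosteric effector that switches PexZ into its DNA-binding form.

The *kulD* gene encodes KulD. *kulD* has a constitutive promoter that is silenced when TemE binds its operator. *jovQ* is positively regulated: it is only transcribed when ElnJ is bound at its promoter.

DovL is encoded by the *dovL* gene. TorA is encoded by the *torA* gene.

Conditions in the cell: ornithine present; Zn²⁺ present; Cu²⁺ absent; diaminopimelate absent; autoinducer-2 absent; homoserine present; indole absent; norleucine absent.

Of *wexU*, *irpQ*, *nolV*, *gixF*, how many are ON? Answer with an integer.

Zn²⁺ is present, so PexZ is active.
Ornithine is present, so PexG is active.
With repressor PexG bound, *dovL* is not transcribed.
So DovL is not produced.
Autoinducer-2 is absent, so TorT is inactive.
With no repressor bound, *torA* is transcribed.
So TorA is produced and active.
Required activator DovL is absent, so *wexU* is not transcribed.
→ *wexU* is OFF.
Cu²⁺ is absent, so NolM is inactive.
Required activator NolM is absent, so *irpQ* is not transcribed.
→ *irpQ* is OFF.
Diaminopimelate is absent, so ElnJ is inactive.
Required activator ElnJ is absent, so *jovQ* is not transcribed.
So JovQ is not produced.
Indole is absent, so TemE is active.
With repressor TemE bound, *kulD* is not transcribed.
So KulD is not produced.
No activator is available at the *nolV* promoter, so *nolV* is not transcribed.
→ *nolV* is OFF.
Norleucine is absent, so MorZ is inactive.
Homoserine is present, so MorY is inactive.
No activator is available at the *gixF* promoter, so *gixF* is not transcribed.
→ *gixF* is OFF.
0 of the 4 genes are transcribed.

0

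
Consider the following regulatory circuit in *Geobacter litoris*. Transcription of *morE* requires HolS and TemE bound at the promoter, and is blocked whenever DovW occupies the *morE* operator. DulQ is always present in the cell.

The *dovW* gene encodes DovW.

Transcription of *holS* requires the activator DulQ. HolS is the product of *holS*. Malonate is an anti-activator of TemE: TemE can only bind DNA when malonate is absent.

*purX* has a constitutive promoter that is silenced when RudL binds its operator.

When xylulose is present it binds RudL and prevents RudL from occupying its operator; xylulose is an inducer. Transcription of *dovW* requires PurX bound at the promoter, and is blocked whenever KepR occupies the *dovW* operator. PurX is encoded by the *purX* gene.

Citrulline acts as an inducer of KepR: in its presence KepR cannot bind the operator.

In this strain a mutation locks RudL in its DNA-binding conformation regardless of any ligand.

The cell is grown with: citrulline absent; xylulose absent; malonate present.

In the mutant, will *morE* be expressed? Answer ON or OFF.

OFF

DulQ is produced constitutively and is active.
No repressor is bound and DulQ is active, so *holS* is transcribed.
So HolS is produced and active.
Malonate is present, so TemE is inactive.
RudL is constitutively active in this strain.
With repressor RudL bound, *purX* is not transcribed.
So PurX is not produced.
Citrulline is absent, so KepR is active.
With repressor KepR bound, *dovW* is not transcribed.
So DovW is not produced.
Required activator TemE is absent, so *morE* is not transcribed.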